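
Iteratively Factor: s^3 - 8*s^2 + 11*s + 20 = (s - 4)*(s^2 - 4*s - 5) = (s - 4)*(s + 1)*(s - 5)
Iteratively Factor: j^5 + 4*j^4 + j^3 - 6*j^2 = (j + 2)*(j^4 + 2*j^3 - 3*j^2) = (j + 2)*(j + 3)*(j^3 - j^2) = (j - 1)*(j + 2)*(j + 3)*(j^2) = j*(j - 1)*(j + 2)*(j + 3)*(j)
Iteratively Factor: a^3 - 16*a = (a + 4)*(a^2 - 4*a) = a*(a + 4)*(a - 4)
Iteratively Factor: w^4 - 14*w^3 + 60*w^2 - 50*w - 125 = (w - 5)*(w^3 - 9*w^2 + 15*w + 25) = (w - 5)^2*(w^2 - 4*w - 5) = (w - 5)^3*(w + 1)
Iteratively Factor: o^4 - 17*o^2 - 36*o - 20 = (o + 2)*(o^3 - 2*o^2 - 13*o - 10) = (o + 1)*(o + 2)*(o^2 - 3*o - 10) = (o + 1)*(o + 2)^2*(o - 5)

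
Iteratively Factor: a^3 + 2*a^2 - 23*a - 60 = (a + 3)*(a^2 - a - 20) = (a + 3)*(a + 4)*(a - 5)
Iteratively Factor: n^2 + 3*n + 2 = (n + 1)*(n + 2)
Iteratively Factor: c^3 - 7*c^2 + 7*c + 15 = (c - 5)*(c^2 - 2*c - 3) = (c - 5)*(c + 1)*(c - 3)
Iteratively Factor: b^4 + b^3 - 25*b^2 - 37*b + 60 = (b + 4)*(b^3 - 3*b^2 - 13*b + 15) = (b + 3)*(b + 4)*(b^2 - 6*b + 5) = (b - 1)*(b + 3)*(b + 4)*(b - 5)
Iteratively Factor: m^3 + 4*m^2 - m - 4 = (m + 4)*(m^2 - 1) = (m - 1)*(m + 4)*(m + 1)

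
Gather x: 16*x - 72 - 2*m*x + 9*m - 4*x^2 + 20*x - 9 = 9*m - 4*x^2 + x*(36 - 2*m) - 81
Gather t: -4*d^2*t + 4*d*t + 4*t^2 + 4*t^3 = 4*t^3 + 4*t^2 + t*(-4*d^2 + 4*d)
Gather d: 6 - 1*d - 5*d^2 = -5*d^2 - d + 6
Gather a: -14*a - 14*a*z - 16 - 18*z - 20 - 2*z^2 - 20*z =a*(-14*z - 14) - 2*z^2 - 38*z - 36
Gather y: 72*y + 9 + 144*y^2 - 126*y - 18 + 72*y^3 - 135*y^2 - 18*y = 72*y^3 + 9*y^2 - 72*y - 9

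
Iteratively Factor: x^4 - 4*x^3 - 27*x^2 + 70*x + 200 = (x - 5)*(x^3 + x^2 - 22*x - 40) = (x - 5)*(x + 4)*(x^2 - 3*x - 10) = (x - 5)*(x + 2)*(x + 4)*(x - 5)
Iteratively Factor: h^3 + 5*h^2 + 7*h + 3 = (h + 1)*(h^2 + 4*h + 3) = (h + 1)*(h + 3)*(h + 1)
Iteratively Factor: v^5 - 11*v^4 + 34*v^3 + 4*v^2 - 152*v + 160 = (v - 5)*(v^4 - 6*v^3 + 4*v^2 + 24*v - 32) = (v - 5)*(v - 4)*(v^3 - 2*v^2 - 4*v + 8) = (v - 5)*(v - 4)*(v - 2)*(v^2 - 4) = (v - 5)*(v - 4)*(v - 2)*(v + 2)*(v - 2)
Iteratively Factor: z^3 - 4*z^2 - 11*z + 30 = (z + 3)*(z^2 - 7*z + 10) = (z - 5)*(z + 3)*(z - 2)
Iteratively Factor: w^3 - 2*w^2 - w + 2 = (w - 2)*(w^2 - 1) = (w - 2)*(w - 1)*(w + 1)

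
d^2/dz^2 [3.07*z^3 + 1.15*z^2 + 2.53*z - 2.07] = 18.42*z + 2.3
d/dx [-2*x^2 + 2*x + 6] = 2 - 4*x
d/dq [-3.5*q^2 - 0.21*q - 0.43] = -7.0*q - 0.21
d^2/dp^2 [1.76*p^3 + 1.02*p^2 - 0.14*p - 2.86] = 10.56*p + 2.04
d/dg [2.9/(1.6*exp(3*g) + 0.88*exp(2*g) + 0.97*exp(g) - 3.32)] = (-13.92*exp(2*g) - 5.104*exp(g) - 2.813)*exp(g)/(1.6*exp(3*g) + 0.88*exp(2*g) + 0.97*exp(g) - 3.32)^2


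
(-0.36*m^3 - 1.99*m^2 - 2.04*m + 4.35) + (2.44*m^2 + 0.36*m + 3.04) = -0.36*m^3 + 0.45*m^2 - 1.68*m + 7.39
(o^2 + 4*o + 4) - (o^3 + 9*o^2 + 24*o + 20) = -o^3 - 8*o^2 - 20*o - 16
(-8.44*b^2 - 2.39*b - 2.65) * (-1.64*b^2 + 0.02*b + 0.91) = 13.8416*b^4 + 3.7508*b^3 - 3.3822*b^2 - 2.2279*b - 2.4115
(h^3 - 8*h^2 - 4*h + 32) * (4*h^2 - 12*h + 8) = 4*h^5 - 44*h^4 + 88*h^3 + 112*h^2 - 416*h + 256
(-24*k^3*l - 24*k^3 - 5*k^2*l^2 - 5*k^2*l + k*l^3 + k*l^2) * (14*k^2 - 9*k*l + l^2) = -336*k^5*l - 336*k^5 + 146*k^4*l^2 + 146*k^4*l + 35*k^3*l^3 + 35*k^3*l^2 - 14*k^2*l^4 - 14*k^2*l^3 + k*l^5 + k*l^4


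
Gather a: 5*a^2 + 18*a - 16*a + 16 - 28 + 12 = 5*a^2 + 2*a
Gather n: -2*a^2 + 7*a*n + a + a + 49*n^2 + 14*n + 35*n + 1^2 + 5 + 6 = -2*a^2 + 2*a + 49*n^2 + n*(7*a + 49) + 12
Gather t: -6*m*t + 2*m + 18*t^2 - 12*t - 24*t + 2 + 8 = 2*m + 18*t^2 + t*(-6*m - 36) + 10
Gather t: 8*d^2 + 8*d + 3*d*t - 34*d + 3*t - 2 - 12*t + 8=8*d^2 - 26*d + t*(3*d - 9) + 6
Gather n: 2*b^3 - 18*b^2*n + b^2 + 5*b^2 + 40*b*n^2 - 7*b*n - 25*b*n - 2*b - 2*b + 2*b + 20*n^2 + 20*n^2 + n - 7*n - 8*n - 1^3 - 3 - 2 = 2*b^3 + 6*b^2 - 2*b + n^2*(40*b + 40) + n*(-18*b^2 - 32*b - 14) - 6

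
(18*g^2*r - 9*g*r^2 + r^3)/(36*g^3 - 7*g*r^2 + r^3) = r/(2*g + r)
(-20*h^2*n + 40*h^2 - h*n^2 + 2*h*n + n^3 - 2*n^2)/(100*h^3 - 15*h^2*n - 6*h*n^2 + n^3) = (2 - n)/(5*h - n)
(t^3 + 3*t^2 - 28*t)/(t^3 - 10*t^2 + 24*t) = (t + 7)/(t - 6)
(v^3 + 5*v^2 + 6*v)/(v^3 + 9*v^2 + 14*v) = (v + 3)/(v + 7)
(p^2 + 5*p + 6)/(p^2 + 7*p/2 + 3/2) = 2*(p + 2)/(2*p + 1)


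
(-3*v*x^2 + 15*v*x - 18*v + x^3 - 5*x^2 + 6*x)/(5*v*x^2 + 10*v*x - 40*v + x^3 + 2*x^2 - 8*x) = (-3*v*x + 9*v + x^2 - 3*x)/(5*v*x + 20*v + x^2 + 4*x)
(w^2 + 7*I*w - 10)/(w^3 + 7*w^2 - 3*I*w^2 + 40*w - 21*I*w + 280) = (w + 2*I)/(w^2 + w*(7 - 8*I) - 56*I)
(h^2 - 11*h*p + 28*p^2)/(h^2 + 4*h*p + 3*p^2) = (h^2 - 11*h*p + 28*p^2)/(h^2 + 4*h*p + 3*p^2)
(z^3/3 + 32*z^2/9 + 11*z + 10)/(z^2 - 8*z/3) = (z^3 + 32*z^2/3 + 33*z + 30)/(z*(3*z - 8))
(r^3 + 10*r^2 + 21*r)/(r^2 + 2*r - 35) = r*(r + 3)/(r - 5)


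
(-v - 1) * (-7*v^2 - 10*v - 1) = 7*v^3 + 17*v^2 + 11*v + 1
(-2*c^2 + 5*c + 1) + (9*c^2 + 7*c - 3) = 7*c^2 + 12*c - 2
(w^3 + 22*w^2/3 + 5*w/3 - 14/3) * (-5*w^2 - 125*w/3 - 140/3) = -5*w^5 - 235*w^4/3 - 3245*w^3/9 - 1165*w^2/3 + 350*w/3 + 1960/9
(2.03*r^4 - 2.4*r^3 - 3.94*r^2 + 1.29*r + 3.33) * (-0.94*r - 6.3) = -1.9082*r^5 - 10.533*r^4 + 18.8236*r^3 + 23.6094*r^2 - 11.2572*r - 20.979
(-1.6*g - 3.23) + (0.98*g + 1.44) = -0.62*g - 1.79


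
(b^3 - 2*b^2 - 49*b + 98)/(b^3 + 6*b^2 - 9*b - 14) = (b - 7)/(b + 1)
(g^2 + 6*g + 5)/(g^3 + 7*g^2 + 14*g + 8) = (g + 5)/(g^2 + 6*g + 8)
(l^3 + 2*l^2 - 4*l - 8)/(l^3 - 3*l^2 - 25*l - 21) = (-l^3 - 2*l^2 + 4*l + 8)/(-l^3 + 3*l^2 + 25*l + 21)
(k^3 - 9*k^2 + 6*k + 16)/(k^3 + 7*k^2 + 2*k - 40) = (k^2 - 7*k - 8)/(k^2 + 9*k + 20)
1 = 1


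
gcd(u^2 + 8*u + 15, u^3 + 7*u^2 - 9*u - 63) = u + 3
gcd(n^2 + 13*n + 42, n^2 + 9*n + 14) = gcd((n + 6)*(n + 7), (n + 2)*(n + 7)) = n + 7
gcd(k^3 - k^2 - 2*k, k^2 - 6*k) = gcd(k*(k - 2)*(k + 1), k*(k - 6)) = k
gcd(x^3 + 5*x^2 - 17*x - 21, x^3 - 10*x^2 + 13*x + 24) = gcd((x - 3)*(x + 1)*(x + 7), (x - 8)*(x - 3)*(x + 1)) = x^2 - 2*x - 3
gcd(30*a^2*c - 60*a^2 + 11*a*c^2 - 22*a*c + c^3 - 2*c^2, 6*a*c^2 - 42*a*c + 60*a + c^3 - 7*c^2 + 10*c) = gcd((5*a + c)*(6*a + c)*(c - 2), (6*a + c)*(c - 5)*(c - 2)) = 6*a*c - 12*a + c^2 - 2*c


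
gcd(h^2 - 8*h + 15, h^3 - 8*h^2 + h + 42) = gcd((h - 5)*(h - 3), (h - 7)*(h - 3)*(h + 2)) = h - 3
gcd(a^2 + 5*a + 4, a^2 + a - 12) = a + 4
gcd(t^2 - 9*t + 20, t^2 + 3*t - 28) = t - 4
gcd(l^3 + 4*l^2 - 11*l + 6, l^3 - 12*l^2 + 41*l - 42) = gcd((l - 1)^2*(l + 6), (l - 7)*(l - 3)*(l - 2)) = 1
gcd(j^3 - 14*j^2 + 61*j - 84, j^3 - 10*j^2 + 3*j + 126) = j - 7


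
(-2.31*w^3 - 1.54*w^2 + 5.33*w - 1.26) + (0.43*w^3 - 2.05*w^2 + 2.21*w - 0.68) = -1.88*w^3 - 3.59*w^2 + 7.54*w - 1.94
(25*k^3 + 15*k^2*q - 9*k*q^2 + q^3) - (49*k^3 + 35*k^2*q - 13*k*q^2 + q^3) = -24*k^3 - 20*k^2*q + 4*k*q^2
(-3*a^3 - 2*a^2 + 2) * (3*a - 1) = -9*a^4 - 3*a^3 + 2*a^2 + 6*a - 2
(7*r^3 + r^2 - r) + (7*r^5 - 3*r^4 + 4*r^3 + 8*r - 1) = 7*r^5 - 3*r^4 + 11*r^3 + r^2 + 7*r - 1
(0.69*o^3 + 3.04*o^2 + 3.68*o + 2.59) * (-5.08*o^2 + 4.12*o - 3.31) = -3.5052*o^5 - 12.6004*o^4 - 8.4535*o^3 - 8.058*o^2 - 1.51*o - 8.5729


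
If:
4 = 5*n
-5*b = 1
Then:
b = -1/5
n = 4/5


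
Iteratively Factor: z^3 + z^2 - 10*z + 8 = (z - 1)*(z^2 + 2*z - 8) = (z - 1)*(z + 4)*(z - 2)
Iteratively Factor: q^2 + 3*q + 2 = (q + 1)*(q + 2)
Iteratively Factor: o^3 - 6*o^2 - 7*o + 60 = (o - 5)*(o^2 - o - 12) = (o - 5)*(o + 3)*(o - 4)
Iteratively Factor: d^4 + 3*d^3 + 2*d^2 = (d + 2)*(d^3 + d^2) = d*(d + 2)*(d^2 + d) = d*(d + 1)*(d + 2)*(d)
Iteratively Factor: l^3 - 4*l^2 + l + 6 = (l - 2)*(l^2 - 2*l - 3) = (l - 3)*(l - 2)*(l + 1)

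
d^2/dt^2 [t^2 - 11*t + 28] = 2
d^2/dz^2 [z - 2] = 0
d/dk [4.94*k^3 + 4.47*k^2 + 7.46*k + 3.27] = 14.82*k^2 + 8.94*k + 7.46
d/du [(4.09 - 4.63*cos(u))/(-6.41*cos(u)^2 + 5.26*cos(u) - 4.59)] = (29.6783*cos(u)^2 - 52.4338*cos(u) + 0.261699999999998)*sin(u)/(41.0881*cos(u)^4 - 67.4332*cos(u)^3 + 86.5114*cos(u)^2 - 48.2868*cos(u) + 21.0681)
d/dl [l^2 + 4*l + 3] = 2*l + 4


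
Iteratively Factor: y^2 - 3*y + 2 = (y - 1)*(y - 2)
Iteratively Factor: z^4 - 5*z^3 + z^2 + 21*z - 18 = (z - 3)*(z^3 - 2*z^2 - 5*z + 6) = (z - 3)^2*(z^2 + z - 2) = (z - 3)^2*(z - 1)*(z + 2)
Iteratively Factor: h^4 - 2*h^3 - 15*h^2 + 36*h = (h + 4)*(h^3 - 6*h^2 + 9*h) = (h - 3)*(h + 4)*(h^2 - 3*h) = (h - 3)^2*(h + 4)*(h)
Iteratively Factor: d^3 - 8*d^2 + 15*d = (d)*(d^2 - 8*d + 15) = d*(d - 3)*(d - 5)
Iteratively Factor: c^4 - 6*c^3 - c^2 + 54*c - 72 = (c - 4)*(c^3 - 2*c^2 - 9*c + 18) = (c - 4)*(c + 3)*(c^2 - 5*c + 6) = (c - 4)*(c - 3)*(c + 3)*(c - 2)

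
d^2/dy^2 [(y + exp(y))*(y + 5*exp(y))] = 6*y*exp(y) + 20*exp(2*y) + 12*exp(y) + 2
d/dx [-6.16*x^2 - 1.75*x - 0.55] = -12.32*x - 1.75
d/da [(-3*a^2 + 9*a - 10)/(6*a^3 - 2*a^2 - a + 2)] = (18*a^4 - 108*a^3 + 201*a^2 - 52*a + 8)/(36*a^6 - 24*a^5 - 8*a^4 + 28*a^3 - 7*a^2 - 4*a + 4)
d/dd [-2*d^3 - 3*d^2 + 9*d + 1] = -6*d^2 - 6*d + 9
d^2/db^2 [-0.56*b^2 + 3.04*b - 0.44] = -1.12000000000000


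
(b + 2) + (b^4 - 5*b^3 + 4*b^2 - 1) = b^4 - 5*b^3 + 4*b^2 + b + 1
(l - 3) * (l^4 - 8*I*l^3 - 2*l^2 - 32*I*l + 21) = l^5 - 3*l^4 - 8*I*l^4 - 2*l^3 + 24*I*l^3 + 6*l^2 - 32*I*l^2 + 21*l + 96*I*l - 63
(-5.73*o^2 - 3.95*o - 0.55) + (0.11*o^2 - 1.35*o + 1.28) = -5.62*o^2 - 5.3*o + 0.73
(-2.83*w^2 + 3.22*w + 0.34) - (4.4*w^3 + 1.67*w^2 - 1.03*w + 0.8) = -4.4*w^3 - 4.5*w^2 + 4.25*w - 0.46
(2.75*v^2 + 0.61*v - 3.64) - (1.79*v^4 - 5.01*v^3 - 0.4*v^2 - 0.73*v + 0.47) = -1.79*v^4 + 5.01*v^3 + 3.15*v^2 + 1.34*v - 4.11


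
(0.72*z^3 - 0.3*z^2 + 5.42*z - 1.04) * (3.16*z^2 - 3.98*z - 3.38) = 2.2752*z^5 - 3.8136*z^4 + 15.8876*z^3 - 23.844*z^2 - 14.1804*z + 3.5152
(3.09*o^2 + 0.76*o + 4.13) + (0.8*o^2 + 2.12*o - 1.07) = 3.89*o^2 + 2.88*o + 3.06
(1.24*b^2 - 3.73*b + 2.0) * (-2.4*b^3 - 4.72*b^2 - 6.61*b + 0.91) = -2.976*b^5 + 3.0992*b^4 + 4.6092*b^3 + 16.3437*b^2 - 16.6143*b + 1.82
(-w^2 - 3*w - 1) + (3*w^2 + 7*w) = 2*w^2 + 4*w - 1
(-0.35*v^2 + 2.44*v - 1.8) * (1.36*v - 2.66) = -0.476*v^3 + 4.2494*v^2 - 8.9384*v + 4.788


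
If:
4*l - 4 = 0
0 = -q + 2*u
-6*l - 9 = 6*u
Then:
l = 1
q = -5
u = -5/2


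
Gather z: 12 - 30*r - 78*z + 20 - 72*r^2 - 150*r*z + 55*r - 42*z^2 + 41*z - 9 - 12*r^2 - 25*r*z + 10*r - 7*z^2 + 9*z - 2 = -84*r^2 + 35*r - 49*z^2 + z*(-175*r - 28) + 21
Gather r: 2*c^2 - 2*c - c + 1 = 2*c^2 - 3*c + 1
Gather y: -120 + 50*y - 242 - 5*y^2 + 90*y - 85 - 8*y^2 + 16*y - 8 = -13*y^2 + 156*y - 455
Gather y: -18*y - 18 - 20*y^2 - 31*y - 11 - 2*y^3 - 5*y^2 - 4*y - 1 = -2*y^3 - 25*y^2 - 53*y - 30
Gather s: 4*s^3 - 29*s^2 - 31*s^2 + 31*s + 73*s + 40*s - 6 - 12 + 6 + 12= 4*s^3 - 60*s^2 + 144*s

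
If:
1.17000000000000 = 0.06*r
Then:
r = 19.50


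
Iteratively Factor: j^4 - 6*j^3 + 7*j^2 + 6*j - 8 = (j - 1)*(j^3 - 5*j^2 + 2*j + 8) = (j - 4)*(j - 1)*(j^2 - j - 2) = (j - 4)*(j - 1)*(j + 1)*(j - 2)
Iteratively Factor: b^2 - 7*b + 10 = (b - 5)*(b - 2)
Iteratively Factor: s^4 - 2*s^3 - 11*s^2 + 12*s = (s - 1)*(s^3 - s^2 - 12*s) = (s - 4)*(s - 1)*(s^2 + 3*s) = s*(s - 4)*(s - 1)*(s + 3)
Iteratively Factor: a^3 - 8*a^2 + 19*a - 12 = (a - 4)*(a^2 - 4*a + 3) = (a - 4)*(a - 1)*(a - 3)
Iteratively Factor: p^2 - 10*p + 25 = (p - 5)*(p - 5)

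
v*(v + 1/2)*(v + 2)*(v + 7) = v^4 + 19*v^3/2 + 37*v^2/2 + 7*v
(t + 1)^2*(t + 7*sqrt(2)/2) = t^3 + 2*t^2 + 7*sqrt(2)*t^2/2 + t + 7*sqrt(2)*t + 7*sqrt(2)/2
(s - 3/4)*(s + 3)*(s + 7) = s^3 + 37*s^2/4 + 27*s/2 - 63/4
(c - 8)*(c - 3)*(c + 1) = c^3 - 10*c^2 + 13*c + 24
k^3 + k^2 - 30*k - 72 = (k - 6)*(k + 3)*(k + 4)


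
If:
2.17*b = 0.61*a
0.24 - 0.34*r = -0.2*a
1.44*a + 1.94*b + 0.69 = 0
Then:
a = -0.35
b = -0.10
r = 0.50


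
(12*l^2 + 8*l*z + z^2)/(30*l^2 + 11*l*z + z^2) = (2*l + z)/(5*l + z)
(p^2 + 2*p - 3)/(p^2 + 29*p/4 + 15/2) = 4*(p^2 + 2*p - 3)/(4*p^2 + 29*p + 30)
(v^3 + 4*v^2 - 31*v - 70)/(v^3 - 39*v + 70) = (v + 2)/(v - 2)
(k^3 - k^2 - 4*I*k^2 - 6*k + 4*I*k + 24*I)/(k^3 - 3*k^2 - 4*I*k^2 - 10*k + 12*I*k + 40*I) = (k - 3)/(k - 5)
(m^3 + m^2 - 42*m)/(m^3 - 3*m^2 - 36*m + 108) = m*(m + 7)/(m^2 + 3*m - 18)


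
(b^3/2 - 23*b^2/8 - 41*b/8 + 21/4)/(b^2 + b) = (4*b^3 - 23*b^2 - 41*b + 42)/(8*b*(b + 1))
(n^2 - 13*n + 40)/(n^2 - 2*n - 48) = (n - 5)/(n + 6)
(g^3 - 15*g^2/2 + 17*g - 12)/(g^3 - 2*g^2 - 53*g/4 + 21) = 2*(g - 2)/(2*g + 7)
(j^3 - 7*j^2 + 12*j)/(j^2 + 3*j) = (j^2 - 7*j + 12)/(j + 3)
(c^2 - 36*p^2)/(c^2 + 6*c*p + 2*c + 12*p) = (c - 6*p)/(c + 2)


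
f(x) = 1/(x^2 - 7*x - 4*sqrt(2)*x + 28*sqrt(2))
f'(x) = (-2*x + 4*sqrt(2) + 7)/(x^2 - 7*x - 4*sqrt(2)*x + 28*sqrt(2))^2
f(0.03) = 0.03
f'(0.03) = 0.01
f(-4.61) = 0.01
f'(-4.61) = 0.00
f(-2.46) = 0.01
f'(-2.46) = 0.00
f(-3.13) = 0.01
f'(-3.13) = 0.00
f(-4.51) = 0.01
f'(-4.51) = 0.00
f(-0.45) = 0.02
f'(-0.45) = 0.01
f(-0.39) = 0.02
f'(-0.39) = 0.01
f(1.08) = 0.04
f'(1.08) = 0.01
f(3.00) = 0.09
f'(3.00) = 0.06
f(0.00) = 0.03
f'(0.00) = 0.01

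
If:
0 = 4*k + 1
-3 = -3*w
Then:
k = -1/4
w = 1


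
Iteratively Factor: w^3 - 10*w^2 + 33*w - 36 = (w - 3)*(w^2 - 7*w + 12) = (w - 3)^2*(w - 4)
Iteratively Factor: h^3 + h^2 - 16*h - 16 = (h + 1)*(h^2 - 16) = (h + 1)*(h + 4)*(h - 4)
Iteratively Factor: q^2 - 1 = (q - 1)*(q + 1)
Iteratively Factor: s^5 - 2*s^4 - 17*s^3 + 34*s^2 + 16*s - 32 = (s + 4)*(s^4 - 6*s^3 + 7*s^2 + 6*s - 8) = (s + 1)*(s + 4)*(s^3 - 7*s^2 + 14*s - 8) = (s - 1)*(s + 1)*(s + 4)*(s^2 - 6*s + 8) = (s - 4)*(s - 1)*(s + 1)*(s + 4)*(s - 2)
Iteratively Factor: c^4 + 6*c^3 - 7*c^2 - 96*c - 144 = (c + 3)*(c^3 + 3*c^2 - 16*c - 48) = (c + 3)*(c + 4)*(c^2 - c - 12) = (c + 3)^2*(c + 4)*(c - 4)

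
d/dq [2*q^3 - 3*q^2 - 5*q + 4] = 6*q^2 - 6*q - 5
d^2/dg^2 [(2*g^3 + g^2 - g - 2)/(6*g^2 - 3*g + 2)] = 8*(-6*g^3 - 72*g^2 + 42*g + 1)/(216*g^6 - 324*g^5 + 378*g^4 - 243*g^3 + 126*g^2 - 36*g + 8)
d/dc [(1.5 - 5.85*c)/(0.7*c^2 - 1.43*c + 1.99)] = (4.095*c^2 - 2.1*c - 9.4965)/(0.49*c^4 - 2.002*c^3 + 4.8309*c^2 - 5.6914*c + 3.9601)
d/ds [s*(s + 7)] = 2*s + 7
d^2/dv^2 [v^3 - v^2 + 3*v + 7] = 6*v - 2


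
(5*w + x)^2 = 25*w^2 + 10*w*x + x^2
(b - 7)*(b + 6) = b^2 - b - 42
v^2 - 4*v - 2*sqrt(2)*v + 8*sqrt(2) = (v - 4)*(v - 2*sqrt(2))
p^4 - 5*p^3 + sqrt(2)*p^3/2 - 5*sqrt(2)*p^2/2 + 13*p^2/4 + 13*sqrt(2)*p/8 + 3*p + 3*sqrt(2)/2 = (p - 4)*(p - 3/2)*(p + 1/2)*(p + sqrt(2)/2)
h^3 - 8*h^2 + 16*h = h*(h - 4)^2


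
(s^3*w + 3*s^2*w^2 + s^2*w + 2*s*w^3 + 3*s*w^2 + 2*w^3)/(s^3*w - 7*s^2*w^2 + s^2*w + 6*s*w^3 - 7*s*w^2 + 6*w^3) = (s^2 + 3*s*w + 2*w^2)/(s^2 - 7*s*w + 6*w^2)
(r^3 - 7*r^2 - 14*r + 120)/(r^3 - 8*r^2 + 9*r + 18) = (r^2 - r - 20)/(r^2 - 2*r - 3)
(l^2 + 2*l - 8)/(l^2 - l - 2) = (l + 4)/(l + 1)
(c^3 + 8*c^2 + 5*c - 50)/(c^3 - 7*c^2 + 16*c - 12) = (c^2 + 10*c + 25)/(c^2 - 5*c + 6)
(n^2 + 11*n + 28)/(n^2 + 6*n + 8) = (n + 7)/(n + 2)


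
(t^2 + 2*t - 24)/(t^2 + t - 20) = (t + 6)/(t + 5)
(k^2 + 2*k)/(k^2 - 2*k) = (k + 2)/(k - 2)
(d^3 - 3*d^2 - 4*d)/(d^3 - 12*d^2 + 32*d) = (d + 1)/(d - 8)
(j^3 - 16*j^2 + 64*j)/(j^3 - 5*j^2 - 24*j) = (j - 8)/(j + 3)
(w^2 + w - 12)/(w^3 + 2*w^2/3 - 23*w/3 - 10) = 3*(w + 4)/(3*w^2 + 11*w + 10)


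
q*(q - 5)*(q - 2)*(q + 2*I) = q^4 - 7*q^3 + 2*I*q^3 + 10*q^2 - 14*I*q^2 + 20*I*q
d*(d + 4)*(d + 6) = d^3 + 10*d^2 + 24*d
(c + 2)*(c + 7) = c^2 + 9*c + 14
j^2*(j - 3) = j^3 - 3*j^2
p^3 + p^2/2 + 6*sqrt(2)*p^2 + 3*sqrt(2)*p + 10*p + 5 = (p + 1/2)*(p + sqrt(2))*(p + 5*sqrt(2))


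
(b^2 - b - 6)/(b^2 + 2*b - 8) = (b^2 - b - 6)/(b^2 + 2*b - 8)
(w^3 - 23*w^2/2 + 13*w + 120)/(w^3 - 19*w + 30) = (w^3 - 23*w^2/2 + 13*w + 120)/(w^3 - 19*w + 30)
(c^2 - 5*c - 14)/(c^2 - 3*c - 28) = (c + 2)/(c + 4)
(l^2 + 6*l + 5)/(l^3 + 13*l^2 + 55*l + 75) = (l + 1)/(l^2 + 8*l + 15)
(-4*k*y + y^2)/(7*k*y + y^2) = (-4*k + y)/(7*k + y)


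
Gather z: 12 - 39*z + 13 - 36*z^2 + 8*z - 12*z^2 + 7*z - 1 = -48*z^2 - 24*z + 24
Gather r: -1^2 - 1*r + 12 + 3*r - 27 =2*r - 16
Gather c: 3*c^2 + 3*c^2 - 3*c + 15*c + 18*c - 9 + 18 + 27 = 6*c^2 + 30*c + 36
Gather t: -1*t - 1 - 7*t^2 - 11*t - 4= -7*t^2 - 12*t - 5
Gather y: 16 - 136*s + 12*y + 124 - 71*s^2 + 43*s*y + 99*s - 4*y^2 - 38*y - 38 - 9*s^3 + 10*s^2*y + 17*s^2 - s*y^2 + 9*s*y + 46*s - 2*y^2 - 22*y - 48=-9*s^3 - 54*s^2 + 9*s + y^2*(-s - 6) + y*(10*s^2 + 52*s - 48) + 54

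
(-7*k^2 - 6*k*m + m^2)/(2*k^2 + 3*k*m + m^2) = (-7*k + m)/(2*k + m)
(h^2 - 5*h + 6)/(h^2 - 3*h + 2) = (h - 3)/(h - 1)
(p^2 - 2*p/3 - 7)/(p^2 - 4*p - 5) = (-p^2 + 2*p/3 + 7)/(-p^2 + 4*p + 5)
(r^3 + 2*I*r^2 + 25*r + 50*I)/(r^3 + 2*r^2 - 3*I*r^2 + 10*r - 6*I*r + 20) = (r + 5*I)/(r + 2)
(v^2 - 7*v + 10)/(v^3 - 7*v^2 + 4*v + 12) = (v - 5)/(v^2 - 5*v - 6)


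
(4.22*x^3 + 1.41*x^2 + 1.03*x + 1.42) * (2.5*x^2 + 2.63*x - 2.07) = 10.55*x^5 + 14.6236*x^4 - 2.4521*x^3 + 3.3402*x^2 + 1.6025*x - 2.9394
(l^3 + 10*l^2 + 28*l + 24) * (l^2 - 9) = l^5 + 10*l^4 + 19*l^3 - 66*l^2 - 252*l - 216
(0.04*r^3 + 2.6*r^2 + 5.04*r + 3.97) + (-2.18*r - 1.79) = 0.04*r^3 + 2.6*r^2 + 2.86*r + 2.18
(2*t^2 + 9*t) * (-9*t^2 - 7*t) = -18*t^4 - 95*t^3 - 63*t^2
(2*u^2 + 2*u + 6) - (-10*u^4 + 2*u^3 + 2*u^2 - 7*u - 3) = 10*u^4 - 2*u^3 + 9*u + 9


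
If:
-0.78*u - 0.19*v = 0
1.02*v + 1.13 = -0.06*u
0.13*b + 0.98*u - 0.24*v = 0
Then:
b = -4.14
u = 0.27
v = -1.12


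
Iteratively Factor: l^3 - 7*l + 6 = (l - 2)*(l^2 + 2*l - 3) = (l - 2)*(l + 3)*(l - 1)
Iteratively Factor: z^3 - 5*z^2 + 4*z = (z - 1)*(z^2 - 4*z) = z*(z - 1)*(z - 4)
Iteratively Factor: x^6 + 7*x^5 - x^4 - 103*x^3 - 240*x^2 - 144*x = (x + 4)*(x^5 + 3*x^4 - 13*x^3 - 51*x^2 - 36*x) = (x + 1)*(x + 4)*(x^4 + 2*x^3 - 15*x^2 - 36*x) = x*(x + 1)*(x + 4)*(x^3 + 2*x^2 - 15*x - 36) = x*(x + 1)*(x + 3)*(x + 4)*(x^2 - x - 12) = x*(x + 1)*(x + 3)^2*(x + 4)*(x - 4)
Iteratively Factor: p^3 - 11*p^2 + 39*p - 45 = (p - 5)*(p^2 - 6*p + 9) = (p - 5)*(p - 3)*(p - 3)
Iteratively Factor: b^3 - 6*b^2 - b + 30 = (b + 2)*(b^2 - 8*b + 15) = (b - 5)*(b + 2)*(b - 3)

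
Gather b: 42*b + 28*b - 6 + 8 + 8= 70*b + 10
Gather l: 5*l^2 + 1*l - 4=5*l^2 + l - 4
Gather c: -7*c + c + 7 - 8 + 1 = -6*c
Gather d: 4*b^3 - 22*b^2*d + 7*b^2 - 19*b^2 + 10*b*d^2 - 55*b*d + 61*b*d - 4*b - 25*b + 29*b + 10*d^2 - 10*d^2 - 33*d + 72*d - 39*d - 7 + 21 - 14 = 4*b^3 - 12*b^2 + 10*b*d^2 + d*(-22*b^2 + 6*b)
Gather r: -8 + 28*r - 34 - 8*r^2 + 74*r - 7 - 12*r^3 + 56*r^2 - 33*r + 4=-12*r^3 + 48*r^2 + 69*r - 45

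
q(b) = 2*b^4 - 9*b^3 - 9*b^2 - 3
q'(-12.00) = -17496.00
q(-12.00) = 55725.00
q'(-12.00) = -17496.00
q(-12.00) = 55725.00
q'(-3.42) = -574.26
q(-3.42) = 525.36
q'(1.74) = -70.92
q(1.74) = -59.33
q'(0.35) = -9.26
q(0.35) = -4.46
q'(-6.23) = -2870.24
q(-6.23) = 4836.81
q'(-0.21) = 2.52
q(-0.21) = -3.31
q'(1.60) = -65.15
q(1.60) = -49.80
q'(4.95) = 219.63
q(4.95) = -114.36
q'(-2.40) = -222.91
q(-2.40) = 135.93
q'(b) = 8*b^3 - 27*b^2 - 18*b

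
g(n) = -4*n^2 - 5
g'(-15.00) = 120.00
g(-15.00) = -905.00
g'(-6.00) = 48.00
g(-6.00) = -149.00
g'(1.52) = -12.16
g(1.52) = -14.24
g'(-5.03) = 40.24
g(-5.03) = -106.20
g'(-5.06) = 40.48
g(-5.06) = -107.41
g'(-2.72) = 21.76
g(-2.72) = -34.59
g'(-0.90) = 7.20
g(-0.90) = -8.24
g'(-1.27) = 10.16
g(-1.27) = -11.45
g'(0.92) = -7.36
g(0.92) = -8.39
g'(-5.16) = 41.28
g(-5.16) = -111.50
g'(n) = -8*n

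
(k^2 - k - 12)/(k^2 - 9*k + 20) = (k + 3)/(k - 5)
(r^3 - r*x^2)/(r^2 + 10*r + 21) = r*(r^2 - x^2)/(r^2 + 10*r + 21)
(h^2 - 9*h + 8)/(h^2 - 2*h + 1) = (h - 8)/(h - 1)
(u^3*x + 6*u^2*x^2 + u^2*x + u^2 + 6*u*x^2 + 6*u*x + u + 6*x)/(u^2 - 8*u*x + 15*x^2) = (u^3*x + 6*u^2*x^2 + u^2*x + u^2 + 6*u*x^2 + 6*u*x + u + 6*x)/(u^2 - 8*u*x + 15*x^2)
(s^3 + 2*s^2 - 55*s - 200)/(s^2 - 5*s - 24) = (s^2 + 10*s + 25)/(s + 3)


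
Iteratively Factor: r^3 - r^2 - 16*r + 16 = (r - 4)*(r^2 + 3*r - 4) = (r - 4)*(r - 1)*(r + 4)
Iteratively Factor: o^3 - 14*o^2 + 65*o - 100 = (o - 5)*(o^2 - 9*o + 20) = (o - 5)*(o - 4)*(o - 5)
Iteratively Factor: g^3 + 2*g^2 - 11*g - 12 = (g + 4)*(g^2 - 2*g - 3) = (g - 3)*(g + 4)*(g + 1)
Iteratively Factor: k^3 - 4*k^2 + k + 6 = (k - 2)*(k^2 - 2*k - 3) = (k - 3)*(k - 2)*(k + 1)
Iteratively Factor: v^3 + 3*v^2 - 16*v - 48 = (v + 3)*(v^2 - 16) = (v - 4)*(v + 3)*(v + 4)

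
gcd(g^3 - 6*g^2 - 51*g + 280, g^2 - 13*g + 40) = g^2 - 13*g + 40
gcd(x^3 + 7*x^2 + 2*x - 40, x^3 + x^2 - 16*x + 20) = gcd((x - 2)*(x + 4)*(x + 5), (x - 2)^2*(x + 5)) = x^2 + 3*x - 10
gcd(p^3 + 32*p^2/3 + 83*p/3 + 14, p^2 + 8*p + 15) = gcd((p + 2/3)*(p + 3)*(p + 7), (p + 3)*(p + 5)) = p + 3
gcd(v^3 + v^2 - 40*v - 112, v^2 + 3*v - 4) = v + 4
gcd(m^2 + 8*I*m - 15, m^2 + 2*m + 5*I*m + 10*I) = m + 5*I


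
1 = 1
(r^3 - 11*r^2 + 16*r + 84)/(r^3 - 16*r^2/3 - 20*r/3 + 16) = 3*(r - 7)/(3*r - 4)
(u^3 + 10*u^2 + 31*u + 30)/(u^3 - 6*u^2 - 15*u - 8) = (u^3 + 10*u^2 + 31*u + 30)/(u^3 - 6*u^2 - 15*u - 8)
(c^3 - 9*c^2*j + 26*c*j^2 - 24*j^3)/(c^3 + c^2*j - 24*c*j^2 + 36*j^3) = (c - 4*j)/(c + 6*j)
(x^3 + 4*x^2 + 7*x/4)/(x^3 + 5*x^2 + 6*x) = (x^2 + 4*x + 7/4)/(x^2 + 5*x + 6)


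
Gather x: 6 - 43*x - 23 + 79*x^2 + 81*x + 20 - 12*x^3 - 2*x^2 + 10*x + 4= -12*x^3 + 77*x^2 + 48*x + 7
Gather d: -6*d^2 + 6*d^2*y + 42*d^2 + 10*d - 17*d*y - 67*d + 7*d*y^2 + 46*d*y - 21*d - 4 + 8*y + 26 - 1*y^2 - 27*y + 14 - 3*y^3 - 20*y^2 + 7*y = d^2*(6*y + 36) + d*(7*y^2 + 29*y - 78) - 3*y^3 - 21*y^2 - 12*y + 36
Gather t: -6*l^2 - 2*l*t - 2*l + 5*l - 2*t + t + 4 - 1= -6*l^2 + 3*l + t*(-2*l - 1) + 3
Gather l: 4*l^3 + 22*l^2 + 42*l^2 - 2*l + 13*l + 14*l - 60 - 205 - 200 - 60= 4*l^3 + 64*l^2 + 25*l - 525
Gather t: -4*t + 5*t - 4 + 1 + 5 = t + 2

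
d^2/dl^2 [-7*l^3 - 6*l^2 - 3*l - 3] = -42*l - 12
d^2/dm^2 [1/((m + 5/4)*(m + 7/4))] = 512*(48*m^2 + 144*m + 109)/(4096*m^6 + 36864*m^5 + 137472*m^4 + 271872*m^3 + 300720*m^2 + 176400*m + 42875)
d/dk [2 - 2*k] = -2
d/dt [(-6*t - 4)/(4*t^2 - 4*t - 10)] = (6*t^2 + 8*t + 11)/(4*t^4 - 8*t^3 - 16*t^2 + 20*t + 25)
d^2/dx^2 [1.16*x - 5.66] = 0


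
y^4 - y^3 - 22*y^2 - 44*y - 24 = (y - 6)*(y + 1)*(y + 2)^2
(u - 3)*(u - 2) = u^2 - 5*u + 6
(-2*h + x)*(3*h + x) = -6*h^2 + h*x + x^2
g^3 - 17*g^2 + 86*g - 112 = (g - 8)*(g - 7)*(g - 2)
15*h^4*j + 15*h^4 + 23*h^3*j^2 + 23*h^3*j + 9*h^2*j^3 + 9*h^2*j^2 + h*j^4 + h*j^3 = (h + j)*(3*h + j)*(5*h + j)*(h*j + h)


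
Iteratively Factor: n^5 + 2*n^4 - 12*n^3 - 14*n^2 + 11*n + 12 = (n + 1)*(n^4 + n^3 - 13*n^2 - n + 12) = (n - 1)*(n + 1)*(n^3 + 2*n^2 - 11*n - 12) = (n - 1)*(n + 1)*(n + 4)*(n^2 - 2*n - 3) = (n - 3)*(n - 1)*(n + 1)*(n + 4)*(n + 1)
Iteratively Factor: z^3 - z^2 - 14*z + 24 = (z - 3)*(z^2 + 2*z - 8) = (z - 3)*(z + 4)*(z - 2)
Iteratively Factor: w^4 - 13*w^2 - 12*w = (w - 4)*(w^3 + 4*w^2 + 3*w) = (w - 4)*(w + 3)*(w^2 + w) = (w - 4)*(w + 1)*(w + 3)*(w)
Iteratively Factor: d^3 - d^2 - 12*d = (d + 3)*(d^2 - 4*d) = (d - 4)*(d + 3)*(d)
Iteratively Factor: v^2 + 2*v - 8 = (v - 2)*(v + 4)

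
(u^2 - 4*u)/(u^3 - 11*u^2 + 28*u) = 1/(u - 7)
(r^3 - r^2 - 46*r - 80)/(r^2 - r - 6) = (r^2 - 3*r - 40)/(r - 3)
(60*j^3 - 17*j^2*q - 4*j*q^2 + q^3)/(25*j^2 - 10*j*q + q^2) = (-12*j^2 + j*q + q^2)/(-5*j + q)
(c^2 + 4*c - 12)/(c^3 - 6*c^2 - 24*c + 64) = (c + 6)/(c^2 - 4*c - 32)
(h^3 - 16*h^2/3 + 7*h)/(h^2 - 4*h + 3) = h*(3*h - 7)/(3*(h - 1))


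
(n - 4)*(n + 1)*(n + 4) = n^3 + n^2 - 16*n - 16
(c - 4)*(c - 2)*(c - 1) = c^3 - 7*c^2 + 14*c - 8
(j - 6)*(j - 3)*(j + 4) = j^3 - 5*j^2 - 18*j + 72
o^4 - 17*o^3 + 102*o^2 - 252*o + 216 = (o - 6)^2*(o - 3)*(o - 2)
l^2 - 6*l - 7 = (l - 7)*(l + 1)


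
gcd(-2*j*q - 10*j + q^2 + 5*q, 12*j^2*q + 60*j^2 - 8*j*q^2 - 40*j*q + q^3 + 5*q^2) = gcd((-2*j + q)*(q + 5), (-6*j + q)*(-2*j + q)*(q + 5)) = -2*j*q - 10*j + q^2 + 5*q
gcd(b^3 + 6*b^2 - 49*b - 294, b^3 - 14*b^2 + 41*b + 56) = b - 7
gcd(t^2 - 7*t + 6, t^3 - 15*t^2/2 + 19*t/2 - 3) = t^2 - 7*t + 6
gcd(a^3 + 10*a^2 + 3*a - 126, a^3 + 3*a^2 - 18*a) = a^2 + 3*a - 18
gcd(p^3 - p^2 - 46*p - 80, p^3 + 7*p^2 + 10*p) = p^2 + 7*p + 10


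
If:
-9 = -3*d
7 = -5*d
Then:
No Solution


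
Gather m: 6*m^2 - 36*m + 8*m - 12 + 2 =6*m^2 - 28*m - 10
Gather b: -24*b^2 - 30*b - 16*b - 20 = -24*b^2 - 46*b - 20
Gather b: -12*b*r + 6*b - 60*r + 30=b*(6 - 12*r) - 60*r + 30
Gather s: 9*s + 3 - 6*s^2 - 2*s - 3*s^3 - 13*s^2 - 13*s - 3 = -3*s^3 - 19*s^2 - 6*s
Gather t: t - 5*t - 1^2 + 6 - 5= -4*t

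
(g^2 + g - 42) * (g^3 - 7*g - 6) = g^5 + g^4 - 49*g^3 - 13*g^2 + 288*g + 252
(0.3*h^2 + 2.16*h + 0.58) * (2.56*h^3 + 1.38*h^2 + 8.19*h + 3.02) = 0.768*h^5 + 5.9436*h^4 + 6.9226*h^3 + 19.3968*h^2 + 11.2734*h + 1.7516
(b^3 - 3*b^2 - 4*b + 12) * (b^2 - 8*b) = b^5 - 11*b^4 + 20*b^3 + 44*b^2 - 96*b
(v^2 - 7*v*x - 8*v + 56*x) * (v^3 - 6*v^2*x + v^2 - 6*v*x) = v^5 - 13*v^4*x - 7*v^4 + 42*v^3*x^2 + 91*v^3*x - 8*v^3 - 294*v^2*x^2 + 104*v^2*x - 336*v*x^2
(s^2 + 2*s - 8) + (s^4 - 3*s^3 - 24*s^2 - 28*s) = s^4 - 3*s^3 - 23*s^2 - 26*s - 8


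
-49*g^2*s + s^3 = s*(-7*g + s)*(7*g + s)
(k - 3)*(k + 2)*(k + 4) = k^3 + 3*k^2 - 10*k - 24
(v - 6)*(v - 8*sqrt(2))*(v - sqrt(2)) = v^3 - 9*sqrt(2)*v^2 - 6*v^2 + 16*v + 54*sqrt(2)*v - 96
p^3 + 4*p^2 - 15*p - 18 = (p - 3)*(p + 1)*(p + 6)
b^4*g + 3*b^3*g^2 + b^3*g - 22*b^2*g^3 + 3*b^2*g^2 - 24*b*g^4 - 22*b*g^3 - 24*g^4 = (b - 4*g)*(b + g)*(b + 6*g)*(b*g + g)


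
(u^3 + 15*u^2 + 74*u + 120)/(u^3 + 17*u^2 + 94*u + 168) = (u + 5)/(u + 7)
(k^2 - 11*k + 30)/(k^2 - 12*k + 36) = (k - 5)/(k - 6)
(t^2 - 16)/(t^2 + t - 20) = (t + 4)/(t + 5)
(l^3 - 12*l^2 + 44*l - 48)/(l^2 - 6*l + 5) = (l^3 - 12*l^2 + 44*l - 48)/(l^2 - 6*l + 5)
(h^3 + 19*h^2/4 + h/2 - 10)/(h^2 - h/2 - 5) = (4*h^2 + 11*h - 20)/(2*(2*h - 5))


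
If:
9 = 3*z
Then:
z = 3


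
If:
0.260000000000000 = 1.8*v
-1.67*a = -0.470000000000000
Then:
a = 0.28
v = 0.14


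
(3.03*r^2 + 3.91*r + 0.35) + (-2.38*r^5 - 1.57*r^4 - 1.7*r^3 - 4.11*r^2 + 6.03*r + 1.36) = -2.38*r^5 - 1.57*r^4 - 1.7*r^3 - 1.08*r^2 + 9.94*r + 1.71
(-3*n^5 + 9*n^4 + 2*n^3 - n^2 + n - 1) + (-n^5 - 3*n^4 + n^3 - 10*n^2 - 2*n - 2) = -4*n^5 + 6*n^4 + 3*n^3 - 11*n^2 - n - 3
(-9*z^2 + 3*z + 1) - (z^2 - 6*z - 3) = -10*z^2 + 9*z + 4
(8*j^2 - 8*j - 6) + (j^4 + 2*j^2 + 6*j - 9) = j^4 + 10*j^2 - 2*j - 15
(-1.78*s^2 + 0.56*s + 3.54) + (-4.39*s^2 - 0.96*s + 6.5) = -6.17*s^2 - 0.4*s + 10.04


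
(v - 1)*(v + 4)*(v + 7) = v^3 + 10*v^2 + 17*v - 28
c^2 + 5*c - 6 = (c - 1)*(c + 6)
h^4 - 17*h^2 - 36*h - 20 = (h - 5)*(h + 1)*(h + 2)^2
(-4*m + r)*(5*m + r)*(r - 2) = -20*m^2*r + 40*m^2 + m*r^2 - 2*m*r + r^3 - 2*r^2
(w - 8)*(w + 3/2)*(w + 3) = w^3 - 7*w^2/2 - 63*w/2 - 36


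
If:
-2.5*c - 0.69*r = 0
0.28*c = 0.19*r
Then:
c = 0.00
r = 0.00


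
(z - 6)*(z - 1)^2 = z^3 - 8*z^2 + 13*z - 6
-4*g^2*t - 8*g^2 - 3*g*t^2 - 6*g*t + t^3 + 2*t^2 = (-4*g + t)*(g + t)*(t + 2)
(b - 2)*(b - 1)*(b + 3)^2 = b^4 + 3*b^3 - 7*b^2 - 15*b + 18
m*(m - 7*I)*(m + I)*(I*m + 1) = I*m^4 + 7*m^3 + I*m^2 + 7*m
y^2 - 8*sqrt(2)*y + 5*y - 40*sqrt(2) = (y + 5)*(y - 8*sqrt(2))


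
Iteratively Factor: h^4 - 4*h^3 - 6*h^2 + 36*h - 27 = (h - 3)*(h^3 - h^2 - 9*h + 9) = (h - 3)^2*(h^2 + 2*h - 3) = (h - 3)^2*(h + 3)*(h - 1)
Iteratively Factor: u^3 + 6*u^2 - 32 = (u + 4)*(u^2 + 2*u - 8) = (u + 4)^2*(u - 2)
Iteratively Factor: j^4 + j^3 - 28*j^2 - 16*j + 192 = (j + 4)*(j^3 - 3*j^2 - 16*j + 48) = (j - 4)*(j + 4)*(j^2 + j - 12) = (j - 4)*(j - 3)*(j + 4)*(j + 4)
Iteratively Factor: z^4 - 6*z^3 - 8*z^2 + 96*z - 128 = (z - 2)*(z^3 - 4*z^2 - 16*z + 64) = (z - 2)*(z + 4)*(z^2 - 8*z + 16) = (z - 4)*(z - 2)*(z + 4)*(z - 4)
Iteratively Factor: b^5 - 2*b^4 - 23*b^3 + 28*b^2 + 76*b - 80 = (b + 4)*(b^4 - 6*b^3 + b^2 + 24*b - 20) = (b - 1)*(b + 4)*(b^3 - 5*b^2 - 4*b + 20) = (b - 5)*(b - 1)*(b + 4)*(b^2 - 4) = (b - 5)*(b - 1)*(b + 2)*(b + 4)*(b - 2)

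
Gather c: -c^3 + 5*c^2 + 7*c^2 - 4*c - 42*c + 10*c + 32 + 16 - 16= -c^3 + 12*c^2 - 36*c + 32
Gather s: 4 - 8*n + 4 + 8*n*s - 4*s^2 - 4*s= -8*n - 4*s^2 + s*(8*n - 4) + 8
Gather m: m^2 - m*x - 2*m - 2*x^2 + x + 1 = m^2 + m*(-x - 2) - 2*x^2 + x + 1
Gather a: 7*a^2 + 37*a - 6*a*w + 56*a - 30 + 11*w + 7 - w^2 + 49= 7*a^2 + a*(93 - 6*w) - w^2 + 11*w + 26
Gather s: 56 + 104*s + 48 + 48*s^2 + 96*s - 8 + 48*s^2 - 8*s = 96*s^2 + 192*s + 96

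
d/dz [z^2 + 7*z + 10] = 2*z + 7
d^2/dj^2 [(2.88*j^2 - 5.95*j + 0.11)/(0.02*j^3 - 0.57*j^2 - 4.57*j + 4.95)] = (0.002304*j^6 - 0.0142799999999998*j^5 + 1.9869*j^4 - 23.969938*j^3 + 55.97823*j^2 - 99.0736559999999*j - 122.846042)/(8.0e-6*j^9 - 0.000684*j^8 + 0.01401*j^7 + 0.133335*j^6 - 3.539865*j^5 - 33.602994*j^4 - 16.608313*j^3 + 268.24149*j^2 - 335.929275*j + 121.287375)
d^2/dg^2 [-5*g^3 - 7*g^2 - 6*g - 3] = -30*g - 14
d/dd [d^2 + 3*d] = 2*d + 3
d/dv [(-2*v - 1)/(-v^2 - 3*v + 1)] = (2*v^2 + 6*v - (2*v + 1)*(2*v + 3) - 2)/(v^2 + 3*v - 1)^2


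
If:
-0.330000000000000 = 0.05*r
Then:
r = -6.60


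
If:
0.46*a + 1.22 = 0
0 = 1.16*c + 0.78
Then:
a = -2.65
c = -0.67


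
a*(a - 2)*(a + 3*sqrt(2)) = a^3 - 2*a^2 + 3*sqrt(2)*a^2 - 6*sqrt(2)*a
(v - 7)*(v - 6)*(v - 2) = v^3 - 15*v^2 + 68*v - 84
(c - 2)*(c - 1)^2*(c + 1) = c^4 - 3*c^3 + c^2 + 3*c - 2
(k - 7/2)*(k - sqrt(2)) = k^2 - 7*k/2 - sqrt(2)*k + 7*sqrt(2)/2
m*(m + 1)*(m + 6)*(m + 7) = m^4 + 14*m^3 + 55*m^2 + 42*m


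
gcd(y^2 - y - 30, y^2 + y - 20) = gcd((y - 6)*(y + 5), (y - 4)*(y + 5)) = y + 5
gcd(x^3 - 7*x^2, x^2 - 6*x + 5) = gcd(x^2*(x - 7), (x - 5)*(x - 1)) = 1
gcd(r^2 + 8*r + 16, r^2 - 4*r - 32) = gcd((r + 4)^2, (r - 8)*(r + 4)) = r + 4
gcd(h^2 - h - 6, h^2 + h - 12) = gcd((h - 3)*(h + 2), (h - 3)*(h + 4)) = h - 3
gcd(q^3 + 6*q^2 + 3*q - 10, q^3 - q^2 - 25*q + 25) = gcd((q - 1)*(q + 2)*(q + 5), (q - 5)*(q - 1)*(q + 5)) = q^2 + 4*q - 5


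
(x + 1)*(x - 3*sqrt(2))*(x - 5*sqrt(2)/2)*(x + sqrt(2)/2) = x^4 - 5*sqrt(2)*x^3 + x^3 - 5*sqrt(2)*x^2 + 19*x^2/2 + 19*x/2 + 15*sqrt(2)*x/2 + 15*sqrt(2)/2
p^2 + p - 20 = (p - 4)*(p + 5)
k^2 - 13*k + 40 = (k - 8)*(k - 5)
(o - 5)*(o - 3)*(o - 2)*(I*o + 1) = I*o^4 + o^3 - 10*I*o^3 - 10*o^2 + 31*I*o^2 + 31*o - 30*I*o - 30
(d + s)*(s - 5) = d*s - 5*d + s^2 - 5*s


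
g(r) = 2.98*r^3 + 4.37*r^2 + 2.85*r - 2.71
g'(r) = 8.94*r^2 + 8.74*r + 2.85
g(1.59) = 24.85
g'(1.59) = 39.35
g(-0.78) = -3.69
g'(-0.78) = 1.47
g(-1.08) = -4.44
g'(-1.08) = 3.84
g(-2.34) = -23.63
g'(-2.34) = 31.35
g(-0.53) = -3.44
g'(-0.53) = 0.73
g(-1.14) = -4.69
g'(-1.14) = 4.50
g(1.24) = 13.23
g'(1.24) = 27.43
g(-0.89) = -3.89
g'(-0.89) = 2.15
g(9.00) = 2549.33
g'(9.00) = 805.65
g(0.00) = -2.71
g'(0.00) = 2.85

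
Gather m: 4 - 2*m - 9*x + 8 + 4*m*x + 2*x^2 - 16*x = m*(4*x - 2) + 2*x^2 - 25*x + 12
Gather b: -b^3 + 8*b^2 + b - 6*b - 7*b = -b^3 + 8*b^2 - 12*b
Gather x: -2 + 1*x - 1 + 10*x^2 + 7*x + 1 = 10*x^2 + 8*x - 2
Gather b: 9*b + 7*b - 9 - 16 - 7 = 16*b - 32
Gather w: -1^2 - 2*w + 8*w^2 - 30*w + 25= 8*w^2 - 32*w + 24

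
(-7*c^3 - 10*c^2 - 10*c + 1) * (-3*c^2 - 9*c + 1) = 21*c^5 + 93*c^4 + 113*c^3 + 77*c^2 - 19*c + 1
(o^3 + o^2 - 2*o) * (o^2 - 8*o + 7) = o^5 - 7*o^4 - 3*o^3 + 23*o^2 - 14*o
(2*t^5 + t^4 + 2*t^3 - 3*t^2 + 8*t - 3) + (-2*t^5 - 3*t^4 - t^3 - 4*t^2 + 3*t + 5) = -2*t^4 + t^3 - 7*t^2 + 11*t + 2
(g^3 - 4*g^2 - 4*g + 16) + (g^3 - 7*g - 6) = 2*g^3 - 4*g^2 - 11*g + 10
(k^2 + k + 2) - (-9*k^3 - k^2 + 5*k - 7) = 9*k^3 + 2*k^2 - 4*k + 9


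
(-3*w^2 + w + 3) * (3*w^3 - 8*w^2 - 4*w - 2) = -9*w^5 + 27*w^4 + 13*w^3 - 22*w^2 - 14*w - 6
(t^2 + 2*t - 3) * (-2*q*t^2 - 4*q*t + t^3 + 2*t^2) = -2*q*t^4 - 8*q*t^3 - 2*q*t^2 + 12*q*t + t^5 + 4*t^4 + t^3 - 6*t^2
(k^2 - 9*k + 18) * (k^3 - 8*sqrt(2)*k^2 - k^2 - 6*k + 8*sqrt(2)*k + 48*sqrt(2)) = k^5 - 8*sqrt(2)*k^4 - 10*k^4 + 21*k^3 + 80*sqrt(2)*k^3 - 168*sqrt(2)*k^2 + 36*k^2 - 288*sqrt(2)*k - 108*k + 864*sqrt(2)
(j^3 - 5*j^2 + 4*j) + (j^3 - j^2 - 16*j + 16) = 2*j^3 - 6*j^2 - 12*j + 16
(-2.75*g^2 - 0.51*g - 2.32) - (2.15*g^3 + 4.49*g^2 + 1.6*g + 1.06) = -2.15*g^3 - 7.24*g^2 - 2.11*g - 3.38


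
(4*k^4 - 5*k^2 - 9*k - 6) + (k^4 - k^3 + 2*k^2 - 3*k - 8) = 5*k^4 - k^3 - 3*k^2 - 12*k - 14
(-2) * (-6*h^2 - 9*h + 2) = 12*h^2 + 18*h - 4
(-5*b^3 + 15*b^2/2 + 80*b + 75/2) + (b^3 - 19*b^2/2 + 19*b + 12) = -4*b^3 - 2*b^2 + 99*b + 99/2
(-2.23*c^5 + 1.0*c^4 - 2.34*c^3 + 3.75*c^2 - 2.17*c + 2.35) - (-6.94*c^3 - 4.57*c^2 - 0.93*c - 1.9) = -2.23*c^5 + 1.0*c^4 + 4.6*c^3 + 8.32*c^2 - 1.24*c + 4.25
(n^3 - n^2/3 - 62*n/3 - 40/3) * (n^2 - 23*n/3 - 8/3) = n^5 - 8*n^4 - 187*n^3/9 + 146*n^2 + 472*n/3 + 320/9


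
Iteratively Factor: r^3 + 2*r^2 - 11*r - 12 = (r - 3)*(r^2 + 5*r + 4) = (r - 3)*(r + 4)*(r + 1)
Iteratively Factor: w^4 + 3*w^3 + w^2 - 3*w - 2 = (w + 1)*(w^3 + 2*w^2 - w - 2) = (w + 1)^2*(w^2 + w - 2) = (w + 1)^2*(w + 2)*(w - 1)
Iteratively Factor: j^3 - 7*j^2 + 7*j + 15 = (j + 1)*(j^2 - 8*j + 15) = (j - 5)*(j + 1)*(j - 3)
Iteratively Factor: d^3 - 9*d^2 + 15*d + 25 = (d + 1)*(d^2 - 10*d + 25) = (d - 5)*(d + 1)*(d - 5)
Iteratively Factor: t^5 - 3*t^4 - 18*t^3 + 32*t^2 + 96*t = (t + 3)*(t^4 - 6*t^3 + 32*t) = (t - 4)*(t + 3)*(t^3 - 2*t^2 - 8*t) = t*(t - 4)*(t + 3)*(t^2 - 2*t - 8) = t*(t - 4)*(t + 2)*(t + 3)*(t - 4)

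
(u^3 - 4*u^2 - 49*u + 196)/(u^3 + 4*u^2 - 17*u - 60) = (u^2 - 49)/(u^2 + 8*u + 15)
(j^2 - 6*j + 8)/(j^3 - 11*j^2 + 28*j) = (j - 2)/(j*(j - 7))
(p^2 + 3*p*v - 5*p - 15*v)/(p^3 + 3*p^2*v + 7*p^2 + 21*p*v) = (p - 5)/(p*(p + 7))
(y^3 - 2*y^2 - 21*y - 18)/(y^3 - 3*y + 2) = (y^3 - 2*y^2 - 21*y - 18)/(y^3 - 3*y + 2)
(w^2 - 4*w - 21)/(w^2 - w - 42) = (w + 3)/(w + 6)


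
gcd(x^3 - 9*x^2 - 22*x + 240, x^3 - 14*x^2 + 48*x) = x^2 - 14*x + 48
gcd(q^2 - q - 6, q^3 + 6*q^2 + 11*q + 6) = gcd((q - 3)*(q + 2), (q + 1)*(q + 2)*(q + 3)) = q + 2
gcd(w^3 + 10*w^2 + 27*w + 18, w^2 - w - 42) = w + 6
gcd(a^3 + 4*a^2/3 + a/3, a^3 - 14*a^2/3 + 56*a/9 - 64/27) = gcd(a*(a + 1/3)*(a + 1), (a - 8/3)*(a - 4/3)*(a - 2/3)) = 1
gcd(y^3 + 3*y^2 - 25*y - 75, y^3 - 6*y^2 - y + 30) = y - 5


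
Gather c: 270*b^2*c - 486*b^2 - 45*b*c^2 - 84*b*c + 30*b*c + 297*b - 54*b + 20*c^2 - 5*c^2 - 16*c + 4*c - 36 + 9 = -486*b^2 + 243*b + c^2*(15 - 45*b) + c*(270*b^2 - 54*b - 12) - 27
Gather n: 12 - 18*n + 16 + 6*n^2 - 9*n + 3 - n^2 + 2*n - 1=5*n^2 - 25*n + 30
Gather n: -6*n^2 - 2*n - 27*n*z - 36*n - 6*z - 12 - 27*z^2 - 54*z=-6*n^2 + n*(-27*z - 38) - 27*z^2 - 60*z - 12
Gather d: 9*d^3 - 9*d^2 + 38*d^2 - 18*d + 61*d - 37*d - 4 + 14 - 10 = 9*d^3 + 29*d^2 + 6*d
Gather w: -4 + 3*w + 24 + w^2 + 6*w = w^2 + 9*w + 20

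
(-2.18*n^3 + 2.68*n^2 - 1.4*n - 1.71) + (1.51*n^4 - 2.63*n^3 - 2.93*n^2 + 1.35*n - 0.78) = 1.51*n^4 - 4.81*n^3 - 0.25*n^2 - 0.0499999999999998*n - 2.49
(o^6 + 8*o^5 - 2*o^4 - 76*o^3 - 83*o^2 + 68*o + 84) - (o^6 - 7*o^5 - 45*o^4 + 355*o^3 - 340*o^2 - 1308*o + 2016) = 15*o^5 + 43*o^4 - 431*o^3 + 257*o^2 + 1376*o - 1932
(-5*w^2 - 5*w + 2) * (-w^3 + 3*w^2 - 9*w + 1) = 5*w^5 - 10*w^4 + 28*w^3 + 46*w^2 - 23*w + 2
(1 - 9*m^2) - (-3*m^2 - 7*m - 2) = -6*m^2 + 7*m + 3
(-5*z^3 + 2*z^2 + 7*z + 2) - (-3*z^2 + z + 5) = -5*z^3 + 5*z^2 + 6*z - 3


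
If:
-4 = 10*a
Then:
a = -2/5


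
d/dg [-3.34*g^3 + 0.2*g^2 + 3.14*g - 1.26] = -10.02*g^2 + 0.4*g + 3.14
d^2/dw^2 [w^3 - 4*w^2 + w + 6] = 6*w - 8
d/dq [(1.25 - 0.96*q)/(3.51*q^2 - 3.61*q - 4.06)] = (3.3696*q^2 - 8.775*q + 8.4101)/(12.3201*q^4 - 25.3422*q^3 - 15.4691*q^2 + 29.3132*q + 16.4836)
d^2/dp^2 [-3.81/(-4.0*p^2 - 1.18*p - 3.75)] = (-121.92*p^2 - 35.9664*p + 3.81*(8.0*p + 1.18)*(16.0*p + 2.36) - 114.3)/(4.0*p^2 + 1.18*p + 3.75)^3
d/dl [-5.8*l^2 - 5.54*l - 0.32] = -11.6*l - 5.54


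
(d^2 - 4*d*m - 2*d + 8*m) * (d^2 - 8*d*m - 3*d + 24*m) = d^4 - 12*d^3*m - 5*d^3 + 32*d^2*m^2 + 60*d^2*m + 6*d^2 - 160*d*m^2 - 72*d*m + 192*m^2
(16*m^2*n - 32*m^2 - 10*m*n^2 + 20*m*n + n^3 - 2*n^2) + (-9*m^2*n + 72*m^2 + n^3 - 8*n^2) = 7*m^2*n + 40*m^2 - 10*m*n^2 + 20*m*n + 2*n^3 - 10*n^2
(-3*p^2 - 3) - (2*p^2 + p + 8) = -5*p^2 - p - 11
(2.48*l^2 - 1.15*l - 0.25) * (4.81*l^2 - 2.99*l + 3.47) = 11.9288*l^4 - 12.9467*l^3 + 10.8416*l^2 - 3.243*l - 0.8675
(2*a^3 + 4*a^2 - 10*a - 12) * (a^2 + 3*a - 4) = 2*a^5 + 10*a^4 - 6*a^3 - 58*a^2 + 4*a + 48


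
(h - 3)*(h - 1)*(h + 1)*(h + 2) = h^4 - h^3 - 7*h^2 + h + 6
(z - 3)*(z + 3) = z^2 - 9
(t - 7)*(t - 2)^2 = t^3 - 11*t^2 + 32*t - 28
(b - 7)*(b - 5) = b^2 - 12*b + 35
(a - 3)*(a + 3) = a^2 - 9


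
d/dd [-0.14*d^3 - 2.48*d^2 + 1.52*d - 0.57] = -0.42*d^2 - 4.96*d + 1.52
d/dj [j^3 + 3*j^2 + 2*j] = 3*j^2 + 6*j + 2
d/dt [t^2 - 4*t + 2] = 2*t - 4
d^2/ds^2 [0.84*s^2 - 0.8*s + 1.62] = 1.68000000000000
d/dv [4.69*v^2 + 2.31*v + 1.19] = 9.38*v + 2.31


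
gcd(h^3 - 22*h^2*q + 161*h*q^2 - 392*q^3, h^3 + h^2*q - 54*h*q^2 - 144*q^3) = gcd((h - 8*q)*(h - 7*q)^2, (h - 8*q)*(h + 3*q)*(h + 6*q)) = -h + 8*q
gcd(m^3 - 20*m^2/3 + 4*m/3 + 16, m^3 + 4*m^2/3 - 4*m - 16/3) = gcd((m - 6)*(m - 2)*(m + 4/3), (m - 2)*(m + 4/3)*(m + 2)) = m^2 - 2*m/3 - 8/3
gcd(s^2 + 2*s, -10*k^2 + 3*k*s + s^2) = 1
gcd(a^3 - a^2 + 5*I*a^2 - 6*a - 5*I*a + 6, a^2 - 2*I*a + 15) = a + 3*I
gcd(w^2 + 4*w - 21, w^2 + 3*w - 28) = w + 7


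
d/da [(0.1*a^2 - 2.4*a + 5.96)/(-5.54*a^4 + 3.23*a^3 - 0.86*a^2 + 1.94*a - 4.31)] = (1.108*a^5 - 40.211*a^4 + 147.5776*a^3 - 59.6224*a^2 + 9.3892*a - 1.2184)/(30.6916*a^8 - 35.7884*a^7 + 19.9617*a^6 - 27.0508*a^5 + 61.0268*a^4 - 31.1794*a^3 + 11.1768*a^2 - 16.7228*a + 18.5761)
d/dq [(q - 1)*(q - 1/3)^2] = (3*q - 1)*(9*q - 7)/9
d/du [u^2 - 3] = 2*u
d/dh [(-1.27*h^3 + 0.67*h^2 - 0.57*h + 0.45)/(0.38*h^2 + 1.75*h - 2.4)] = (-0.4826*h^4 - 4.445*h^3 + 10.5331*h^2 - 3.558*h + 0.5805)/(0.1444*h^4 + 1.33*h^3 + 1.2385*h^2 - 8.4*h + 5.76)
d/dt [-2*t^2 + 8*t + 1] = 8 - 4*t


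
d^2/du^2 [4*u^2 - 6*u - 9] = 8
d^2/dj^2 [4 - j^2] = -2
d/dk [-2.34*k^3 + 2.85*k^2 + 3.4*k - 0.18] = -7.02*k^2 + 5.7*k + 3.4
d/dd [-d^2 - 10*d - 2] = -2*d - 10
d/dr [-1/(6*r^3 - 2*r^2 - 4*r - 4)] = (9*r^2/2 - r - 1)/(-3*r^3 + r^2 + 2*r + 2)^2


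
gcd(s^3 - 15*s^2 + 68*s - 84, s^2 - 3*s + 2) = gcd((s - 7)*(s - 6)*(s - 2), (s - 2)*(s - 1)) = s - 2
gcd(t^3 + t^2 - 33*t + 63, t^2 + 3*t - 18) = t - 3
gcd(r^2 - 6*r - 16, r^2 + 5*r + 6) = r + 2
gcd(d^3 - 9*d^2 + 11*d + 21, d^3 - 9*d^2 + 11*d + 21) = d^3 - 9*d^2 + 11*d + 21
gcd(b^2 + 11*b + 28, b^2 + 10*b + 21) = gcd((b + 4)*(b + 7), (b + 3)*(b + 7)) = b + 7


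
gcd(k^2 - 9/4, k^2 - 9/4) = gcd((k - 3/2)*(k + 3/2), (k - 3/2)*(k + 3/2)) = k^2 - 9/4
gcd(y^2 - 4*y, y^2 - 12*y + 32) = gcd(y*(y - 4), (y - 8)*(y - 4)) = y - 4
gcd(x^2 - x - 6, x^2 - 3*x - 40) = 1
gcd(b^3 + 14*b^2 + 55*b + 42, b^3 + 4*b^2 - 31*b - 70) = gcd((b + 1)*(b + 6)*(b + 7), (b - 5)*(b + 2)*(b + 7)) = b + 7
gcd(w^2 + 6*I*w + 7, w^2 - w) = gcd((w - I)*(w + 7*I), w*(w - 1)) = 1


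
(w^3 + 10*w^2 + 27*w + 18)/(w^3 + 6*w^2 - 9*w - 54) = (w + 1)/(w - 3)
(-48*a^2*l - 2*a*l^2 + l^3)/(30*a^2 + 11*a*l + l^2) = l*(-8*a + l)/(5*a + l)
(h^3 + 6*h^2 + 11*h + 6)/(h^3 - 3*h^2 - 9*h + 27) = (h^2 + 3*h + 2)/(h^2 - 6*h + 9)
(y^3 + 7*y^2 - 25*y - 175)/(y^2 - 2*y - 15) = (y^2 + 12*y + 35)/(y + 3)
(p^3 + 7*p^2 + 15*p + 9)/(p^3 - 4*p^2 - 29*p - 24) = (p + 3)/(p - 8)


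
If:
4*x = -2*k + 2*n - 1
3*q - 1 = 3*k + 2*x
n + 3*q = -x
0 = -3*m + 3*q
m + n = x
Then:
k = -1/2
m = -1/10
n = 1/5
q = -1/10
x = 1/10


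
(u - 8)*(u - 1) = u^2 - 9*u + 8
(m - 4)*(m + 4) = m^2 - 16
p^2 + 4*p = p*(p + 4)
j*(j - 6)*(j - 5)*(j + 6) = j^4 - 5*j^3 - 36*j^2 + 180*j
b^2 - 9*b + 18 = (b - 6)*(b - 3)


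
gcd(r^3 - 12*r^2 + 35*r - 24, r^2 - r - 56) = r - 8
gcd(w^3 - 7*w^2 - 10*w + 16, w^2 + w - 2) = w^2 + w - 2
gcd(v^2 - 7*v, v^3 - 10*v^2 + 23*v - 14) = v - 7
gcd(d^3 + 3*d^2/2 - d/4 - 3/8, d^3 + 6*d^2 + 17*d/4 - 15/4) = d^2 + d - 3/4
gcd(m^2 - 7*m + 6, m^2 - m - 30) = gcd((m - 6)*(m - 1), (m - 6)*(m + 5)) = m - 6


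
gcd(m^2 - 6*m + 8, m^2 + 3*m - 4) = 1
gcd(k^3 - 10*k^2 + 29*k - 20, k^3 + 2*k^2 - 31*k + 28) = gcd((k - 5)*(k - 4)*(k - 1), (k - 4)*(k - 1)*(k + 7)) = k^2 - 5*k + 4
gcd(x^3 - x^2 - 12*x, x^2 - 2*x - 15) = x + 3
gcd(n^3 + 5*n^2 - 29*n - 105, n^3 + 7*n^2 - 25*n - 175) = n^2 + 2*n - 35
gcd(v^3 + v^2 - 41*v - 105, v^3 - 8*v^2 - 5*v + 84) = v^2 - 4*v - 21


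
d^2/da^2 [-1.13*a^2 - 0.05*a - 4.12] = -2.26000000000000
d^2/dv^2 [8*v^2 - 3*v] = 16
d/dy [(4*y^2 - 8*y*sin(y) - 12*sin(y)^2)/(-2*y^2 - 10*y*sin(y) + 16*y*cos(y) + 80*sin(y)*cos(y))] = 2*(-(-y^2 + 2*y*sin(y) + 3*sin(y)^2)*(8*y*sin(y) + 5*y*cos(y) + 2*y + 5*sin(y) - 8*cos(y) - 40*cos(2*y)) + 2*(y^2 + 5*y*sin(y) - 8*y*cos(y) - 20*sin(2*y))*(y*cos(y) - y + sin(y) + 3*sin(2*y)/2))/((y + 5*sin(y))^2*(y - 8*cos(y))^2)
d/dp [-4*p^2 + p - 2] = 1 - 8*p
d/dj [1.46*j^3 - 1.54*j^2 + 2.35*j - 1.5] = 4.38*j^2 - 3.08*j + 2.35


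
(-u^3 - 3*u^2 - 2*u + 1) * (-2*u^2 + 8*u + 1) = 2*u^5 - 2*u^4 - 21*u^3 - 21*u^2 + 6*u + 1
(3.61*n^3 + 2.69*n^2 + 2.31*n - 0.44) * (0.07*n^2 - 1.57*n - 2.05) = 0.2527*n^5 - 5.4794*n^4 - 11.4621*n^3 - 9.172*n^2 - 4.0447*n + 0.902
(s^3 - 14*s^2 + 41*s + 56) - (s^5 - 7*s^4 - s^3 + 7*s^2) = -s^5 + 7*s^4 + 2*s^3 - 21*s^2 + 41*s + 56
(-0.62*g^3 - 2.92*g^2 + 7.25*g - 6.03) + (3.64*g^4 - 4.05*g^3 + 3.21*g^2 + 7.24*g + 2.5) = 3.64*g^4 - 4.67*g^3 + 0.29*g^2 + 14.49*g - 3.53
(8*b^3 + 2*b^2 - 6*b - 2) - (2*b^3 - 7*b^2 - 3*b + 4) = 6*b^3 + 9*b^2 - 3*b - 6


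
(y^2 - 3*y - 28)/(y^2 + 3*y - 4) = (y - 7)/(y - 1)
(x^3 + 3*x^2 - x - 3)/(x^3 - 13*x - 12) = (x - 1)/(x - 4)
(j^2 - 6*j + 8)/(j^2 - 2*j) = (j - 4)/j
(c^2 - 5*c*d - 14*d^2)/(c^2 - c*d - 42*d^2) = (c + 2*d)/(c + 6*d)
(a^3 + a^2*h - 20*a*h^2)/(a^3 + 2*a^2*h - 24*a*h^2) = (a + 5*h)/(a + 6*h)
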